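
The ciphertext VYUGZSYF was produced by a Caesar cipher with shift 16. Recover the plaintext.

V(21): 21−16=5 → F
Y(24): 24−16=8 → I
U(20): 20−16=4 → E
G(6): 6−16=-10≡16 → Q
Z(25): 25−16=9 → J
S(18): 18−16=2 → C
Y(24): 24−16=8 → I
F(5): 5−16=-11≡15 → P

FIEQJCIP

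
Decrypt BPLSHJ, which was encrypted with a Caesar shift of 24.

DRNUJL

B(1): 1−24=-23≡3 → D
P(15): 15−24=-9≡17 → R
L(11): 11−24=-13≡13 → N
S(18): 18−24=-6≡20 → U
H(7): 7−24=-17≡9 → J
J(9): 9−24=-15≡11 → L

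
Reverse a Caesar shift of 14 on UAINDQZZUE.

U(20): 20−14=6 → G
A(0): 0−14=-14≡12 → M
I(8): 8−14=-6≡20 → U
N(13): 13−14=-1≡25 → Z
D(3): 3−14=-11≡15 → P
Q(16): 16−14=2 → C
Z(25): 25−14=11 → L
Z(25): 25−14=11 → L
U(20): 20−14=6 → G
E(4): 4−14=-10≡16 → Q

GMUZPCLLGQ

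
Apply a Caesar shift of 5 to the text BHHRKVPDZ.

GMMWPAUIE

B(1): 1+5=6 → G
H(7): 7+5=12 → M
H(7): 7+5=12 → M
R(17): 17+5=22 → W
K(10): 10+5=15 → P
V(21): 21+5=26≡0 → A
P(15): 15+5=20 → U
D(3): 3+5=8 → I
Z(25): 25+5=30≡4 → E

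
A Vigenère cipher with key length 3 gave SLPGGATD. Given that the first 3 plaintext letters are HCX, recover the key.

Subtract each crib letter from the matching ciphertext letter (mod 26):
S(18)−H(7)=11 → L
L(11)−C(2)=9 → J
P(15)−X(23)=-8≡18 → S

LJS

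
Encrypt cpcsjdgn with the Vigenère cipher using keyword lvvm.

nkxeuybz

Repeat the key across the message: lvvmlvvm
c(2)+l(11): 13 → n
p(15)+v(21): 36≡10 → k
c(2)+v(21): 23 → x
s(18)+m(12): 30≡4 → e
j(9)+l(11): 20 → u
d(3)+v(21): 24 → y
g(6)+v(21): 27≡1 → b
n(13)+m(12): 25 → z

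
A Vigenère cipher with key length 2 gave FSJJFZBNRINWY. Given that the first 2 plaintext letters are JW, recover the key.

WW

Subtract each crib letter from the matching ciphertext letter (mod 26):
F(5)−J(9)=-4≡22 → W
S(18)−W(22)=-4≡22 → W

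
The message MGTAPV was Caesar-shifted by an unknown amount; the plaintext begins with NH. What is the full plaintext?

From the crib: M(12)−N(13)=-1≡25, so the shift is 25.
Subtract 25 from each ciphertext letter:
M(12): 12−25=-13≡13 → N
G(6): 6−25=-19≡7 → H
T(19): 19−25=-6≡20 → U
A(0): 0−25=-25≡1 → B
P(15): 15−25=-10≡16 → Q
V(21): 21−25=-4≡22 → W

NHUBQW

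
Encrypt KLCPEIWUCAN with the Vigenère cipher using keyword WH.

Repeat the key across the message: WHWHWHWHWHW
K(10)+W(22): 32≡6 → G
L(11)+H(7): 18 → S
C(2)+W(22): 24 → Y
P(15)+H(7): 22 → W
E(4)+W(22): 26≡0 → A
I(8)+H(7): 15 → P
W(22)+W(22): 44≡18 → S
U(20)+H(7): 27≡1 → B
C(2)+W(22): 24 → Y
A(0)+H(7): 7 → H
N(13)+W(22): 35≡9 → J

GSYWAPSBYHJ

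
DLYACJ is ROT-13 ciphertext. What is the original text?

D(3): 3−13=-10≡16 → Q
L(11): 11−13=-2≡24 → Y
Y(24): 24−13=11 → L
A(0): 0−13=-13≡13 → N
C(2): 2−13=-11≡15 → P
J(9): 9−13=-4≡22 → W

QYLNPW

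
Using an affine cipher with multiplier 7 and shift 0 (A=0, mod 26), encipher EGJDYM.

CQLVMG

E(4): 7·4+0=28≡2 → C
G(6): 7·6+0=42≡16 → Q
J(9): 7·9+0=63≡11 → L
D(3): 7·3+0=21 → V
Y(24): 7·24+0=168≡12 → M
M(12): 7·12+0=84≡6 → G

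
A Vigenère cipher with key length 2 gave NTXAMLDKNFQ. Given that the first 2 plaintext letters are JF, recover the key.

EO

Subtract each crib letter from the matching ciphertext letter (mod 26):
N(13)−J(9)=4 → E
T(19)−F(5)=14 → O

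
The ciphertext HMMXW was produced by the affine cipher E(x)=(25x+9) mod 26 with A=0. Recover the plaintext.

CXXMN

The inverse of 25 mod 26 is 25, since 25·25=625≡1. Apply D(y)=25·(y−9) mod 26:
H(7): 25·(7−9)=-50≡2 → C
M(12): 25·(12−9)=75≡23 → X
M(12): 25·(12−9)=75≡23 → X
X(23): 25·(23−9)=350≡12 → M
W(22): 25·(22−9)=325≡13 → N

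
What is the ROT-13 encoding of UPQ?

HCD

U(20): 20+13=33≡7 → H
P(15): 15+13=28≡2 → C
Q(16): 16+13=29≡3 → D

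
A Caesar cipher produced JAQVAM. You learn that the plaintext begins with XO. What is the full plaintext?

XOEJOA

From the crib: J(9)−X(23)=-14≡12, so the shift is 12.
Subtract 12 from each ciphertext letter:
J(9): 9−12=-3≡23 → X
A(0): 0−12=-12≡14 → O
Q(16): 16−12=4 → E
V(21): 21−12=9 → J
A(0): 0−12=-12≡14 → O
M(12): 12−12=0 → A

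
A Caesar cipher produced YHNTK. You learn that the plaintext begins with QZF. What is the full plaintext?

From the crib: Y(24)−Q(16)=8, so the shift is 8.
Subtract 8 from each ciphertext letter:
Y(24): 24−8=16 → Q
H(7): 7−8=-1≡25 → Z
N(13): 13−8=5 → F
T(19): 19−8=11 → L
K(10): 10−8=2 → C

QZFLC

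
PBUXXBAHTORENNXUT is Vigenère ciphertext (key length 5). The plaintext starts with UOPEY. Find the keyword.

VNFTZ

Subtract each crib letter from the matching ciphertext letter (mod 26):
P(15)−U(20)=-5≡21 → V
B(1)−O(14)=-13≡13 → N
U(20)−P(15)=5 → F
X(23)−E(4)=19 → T
X(23)−Y(24)=-1≡25 → Z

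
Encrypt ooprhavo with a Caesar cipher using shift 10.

o(14): 14+10=24 → y
o(14): 14+10=24 → y
p(15): 15+10=25 → z
r(17): 17+10=27≡1 → b
h(7): 7+10=17 → r
a(0): 0+10=10 → k
v(21): 21+10=31≡5 → f
o(14): 14+10=24 → y

yyzbrkfy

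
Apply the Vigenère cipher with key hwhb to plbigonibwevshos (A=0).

whijnkujislwzdvt

Repeat the key across the message: hwhbhwhbhwhbhwhb
p(15)+h(7): 22 → w
l(11)+w(22): 33≡7 → h
b(1)+h(7): 8 → i
i(8)+b(1): 9 → j
g(6)+h(7): 13 → n
o(14)+w(22): 36≡10 → k
n(13)+h(7): 20 → u
i(8)+b(1): 9 → j
b(1)+h(7): 8 → i
w(22)+w(22): 44≡18 → s
e(4)+h(7): 11 → l
v(21)+b(1): 22 → w
s(18)+h(7): 25 → z
h(7)+w(22): 29≡3 → d
o(14)+h(7): 21 → v
s(18)+b(1): 19 → t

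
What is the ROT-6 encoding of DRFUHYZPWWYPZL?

JXLANEFVCCEVFR

D(3): 3+6=9 → J
R(17): 17+6=23 → X
F(5): 5+6=11 → L
U(20): 20+6=26≡0 → A
H(7): 7+6=13 → N
Y(24): 24+6=30≡4 → E
Z(25): 25+6=31≡5 → F
P(15): 15+6=21 → V
W(22): 22+6=28≡2 → C
W(22): 22+6=28≡2 → C
Y(24): 24+6=30≡4 → E
P(15): 15+6=21 → V
Z(25): 25+6=31≡5 → F
L(11): 11+6=17 → R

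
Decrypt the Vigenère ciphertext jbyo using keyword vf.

owdj

Repeat the key across the ciphertext: vfvf
j(9)−v(21): -12≡14 → o
b(1)−f(5): -4≡22 → w
y(24)−v(21): 3 → d
o(14)−f(5): 9 → j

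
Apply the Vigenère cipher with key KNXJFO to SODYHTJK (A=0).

CBAHMHTX

Repeat the key across the message: KNXJFOKN
S(18)+K(10): 28≡2 → C
O(14)+N(13): 27≡1 → B
D(3)+X(23): 26≡0 → A
Y(24)+J(9): 33≡7 → H
H(7)+F(5): 12 → M
T(19)+O(14): 33≡7 → H
J(9)+K(10): 19 → T
K(10)+N(13): 23 → X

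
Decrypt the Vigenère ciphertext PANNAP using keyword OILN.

Repeat the key across the ciphertext: OILNOI
P(15)−O(14): 1 → B
A(0)−I(8): -8≡18 → S
N(13)−L(11): 2 → C
N(13)−N(13): 0 → A
A(0)−O(14): -14≡12 → M
P(15)−I(8): 7 → H

BSCAMH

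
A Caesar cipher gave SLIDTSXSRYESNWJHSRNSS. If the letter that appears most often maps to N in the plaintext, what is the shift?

The most frequent ciphertext letter is S (appears 7 times).
S is position 18; N is position 13.
Shift = 5.

5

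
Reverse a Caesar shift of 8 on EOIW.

WGAO

E(4): 4−8=-4≡22 → W
O(14): 14−8=6 → G
I(8): 8−8=0 → A
W(22): 22−8=14 → O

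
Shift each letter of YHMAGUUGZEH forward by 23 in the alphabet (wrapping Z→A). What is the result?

VEJXDRRDWBE

Y(24): 24+23=47≡21 → V
H(7): 7+23=30≡4 → E
M(12): 12+23=35≡9 → J
A(0): 0+23=23 → X
G(6): 6+23=29≡3 → D
U(20): 20+23=43≡17 → R
U(20): 20+23=43≡17 → R
G(6): 6+23=29≡3 → D
Z(25): 25+23=48≡22 → W
E(4): 4+23=27≡1 → B
H(7): 7+23=30≡4 → E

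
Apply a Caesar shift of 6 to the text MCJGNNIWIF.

SIPMTTOCOL

M(12): 12+6=18 → S
C(2): 2+6=8 → I
J(9): 9+6=15 → P
G(6): 6+6=12 → M
N(13): 13+6=19 → T
N(13): 13+6=19 → T
I(8): 8+6=14 → O
W(22): 22+6=28≡2 → C
I(8): 8+6=14 → O
F(5): 5+6=11 → L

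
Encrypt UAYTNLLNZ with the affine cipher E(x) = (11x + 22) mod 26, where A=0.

U(20): 11·20+22=242≡8 → I
A(0): 11·0+22=22 → W
Y(24): 11·24+22=286≡0 → A
T(19): 11·19+22=231≡23 → X
N(13): 11·13+22=165≡9 → J
L(11): 11·11+22=143≡13 → N
L(11): 11·11+22=143≡13 → N
N(13): 11·13+22=165≡9 → J
Z(25): 11·25+22=297≡11 → L

IWAXJNNJL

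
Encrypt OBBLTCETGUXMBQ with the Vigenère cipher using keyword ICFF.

WDGQBEJYOWCRJS

Repeat the key across the message: ICFFICFFICFFIC
O(14)+I(8): 22 → W
B(1)+C(2): 3 → D
B(1)+F(5): 6 → G
L(11)+F(5): 16 → Q
T(19)+I(8): 27≡1 → B
C(2)+C(2): 4 → E
E(4)+F(5): 9 → J
T(19)+F(5): 24 → Y
G(6)+I(8): 14 → O
U(20)+C(2): 22 → W
X(23)+F(5): 28≡2 → C
M(12)+F(5): 17 → R
B(1)+I(8): 9 → J
Q(16)+C(2): 18 → S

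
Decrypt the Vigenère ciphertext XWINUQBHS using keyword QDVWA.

Repeat the key across the ciphertext: QDVWAQDVW
X(23)−Q(16): 7 → H
W(22)−D(3): 19 → T
I(8)−V(21): -13≡13 → N
N(13)−W(22): -9≡17 → R
U(20)−A(0): 20 → U
Q(16)−Q(16): 0 → A
B(1)−D(3): -2≡24 → Y
H(7)−V(21): -14≡12 → M
S(18)−W(22): -4≡22 → W

HTNRUAYMW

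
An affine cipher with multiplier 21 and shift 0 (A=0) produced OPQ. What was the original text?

The inverse of 21 mod 26 is 5, since 21·5=105≡1. Apply D(y)=5·(y−0) mod 26:
O(14): 5·(14−0)=70≡18 → S
P(15): 5·(15−0)=75≡23 → X
Q(16): 5·(16−0)=80≡2 → C

SXC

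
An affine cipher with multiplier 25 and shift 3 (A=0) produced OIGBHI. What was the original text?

The inverse of 25 mod 26 is 25, since 25·25=625≡1. Apply D(y)=25·(y−3) mod 26:
O(14): 25·(14−3)=275≡15 → P
I(8): 25·(8−3)=125≡21 → V
G(6): 25·(6−3)=75≡23 → X
B(1): 25·(1−3)=-50≡2 → C
H(7): 25·(7−3)=100≡22 → W
I(8): 25·(8−3)=125≡21 → V

PVXCWV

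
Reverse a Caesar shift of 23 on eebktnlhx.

hhenwqoka

e(4): 4−23=-19≡7 → h
e(4): 4−23=-19≡7 → h
b(1): 1−23=-22≡4 → e
k(10): 10−23=-13≡13 → n
t(19): 19−23=-4≡22 → w
n(13): 13−23=-10≡16 → q
l(11): 11−23=-12≡14 → o
h(7): 7−23=-16≡10 → k
x(23): 23−23=0 → a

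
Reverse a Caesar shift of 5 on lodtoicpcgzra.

gjyojdxkxbumv

l(11): 11−5=6 → g
o(14): 14−5=9 → j
d(3): 3−5=-2≡24 → y
t(19): 19−5=14 → o
o(14): 14−5=9 → j
i(8): 8−5=3 → d
c(2): 2−5=-3≡23 → x
p(15): 15−5=10 → k
c(2): 2−5=-3≡23 → x
g(6): 6−5=1 → b
z(25): 25−5=20 → u
r(17): 17−5=12 → m
a(0): 0−5=-5≡21 → v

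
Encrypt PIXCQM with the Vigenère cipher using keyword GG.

VODIWS

Repeat the key across the message: GGGGGG
P(15)+G(6): 21 → V
I(8)+G(6): 14 → O
X(23)+G(6): 29≡3 → D
C(2)+G(6): 8 → I
Q(16)+G(6): 22 → W
M(12)+G(6): 18 → S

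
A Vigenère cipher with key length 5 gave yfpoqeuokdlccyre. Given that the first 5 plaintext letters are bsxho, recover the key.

Subtract each crib letter from the matching ciphertext letter (mod 26):
y(24)−b(1)=23 → x
f(5)−s(18)=-13≡13 → n
p(15)−x(23)=-8≡18 → s
o(14)−h(7)=7 → h
q(16)−o(14)=2 → c

xnshc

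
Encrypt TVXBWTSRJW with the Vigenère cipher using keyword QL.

JGNMMEICZH

Repeat the key across the message: QLQLQLQLQL
T(19)+Q(16): 35≡9 → J
V(21)+L(11): 32≡6 → G
X(23)+Q(16): 39≡13 → N
B(1)+L(11): 12 → M
W(22)+Q(16): 38≡12 → M
T(19)+L(11): 30≡4 → E
S(18)+Q(16): 34≡8 → I
R(17)+L(11): 28≡2 → C
J(9)+Q(16): 25 → Z
W(22)+L(11): 33≡7 → H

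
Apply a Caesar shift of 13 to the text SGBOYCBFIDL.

S(18): 18+13=31≡5 → F
G(6): 6+13=19 → T
B(1): 1+13=14 → O
O(14): 14+13=27≡1 → B
Y(24): 24+13=37≡11 → L
C(2): 2+13=15 → P
B(1): 1+13=14 → O
F(5): 5+13=18 → S
I(8): 8+13=21 → V
D(3): 3+13=16 → Q
L(11): 11+13=24 → Y

FTOBLPOSVQY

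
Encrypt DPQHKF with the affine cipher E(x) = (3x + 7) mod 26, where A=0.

D(3): 3·3+7=16 → Q
P(15): 3·15+7=52≡0 → A
Q(16): 3·16+7=55≡3 → D
H(7): 3·7+7=28≡2 → C
K(10): 3·10+7=37≡11 → L
F(5): 3·5+7=22 → W

QADCLW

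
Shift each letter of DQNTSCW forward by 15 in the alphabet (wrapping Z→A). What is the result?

SFCIHRL

D(3): 3+15=18 → S
Q(16): 16+15=31≡5 → F
N(13): 13+15=28≡2 → C
T(19): 19+15=34≡8 → I
S(18): 18+15=33≡7 → H
C(2): 2+15=17 → R
W(22): 22+15=37≡11 → L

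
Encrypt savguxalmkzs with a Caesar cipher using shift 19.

s(18): 18+19=37≡11 → l
a(0): 0+19=19 → t
v(21): 21+19=40≡14 → o
g(6): 6+19=25 → z
u(20): 20+19=39≡13 → n
x(23): 23+19=42≡16 → q
a(0): 0+19=19 → t
l(11): 11+19=30≡4 → e
m(12): 12+19=31≡5 → f
k(10): 10+19=29≡3 → d
z(25): 25+19=44≡18 → s
s(18): 18+19=37≡11 → l

ltoznqtefdsl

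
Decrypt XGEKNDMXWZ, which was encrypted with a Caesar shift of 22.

X(23): 23−22=1 → B
G(6): 6−22=-16≡10 → K
E(4): 4−22=-18≡8 → I
K(10): 10−22=-12≡14 → O
N(13): 13−22=-9≡17 → R
D(3): 3−22=-19≡7 → H
M(12): 12−22=-10≡16 → Q
X(23): 23−22=1 → B
W(22): 22−22=0 → A
Z(25): 25−22=3 → D

BKIORHQBAD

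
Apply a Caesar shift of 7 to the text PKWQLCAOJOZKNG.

WRDXSJHVQVGRUN

P(15): 15+7=22 → W
K(10): 10+7=17 → R
W(22): 22+7=29≡3 → D
Q(16): 16+7=23 → X
L(11): 11+7=18 → S
C(2): 2+7=9 → J
A(0): 0+7=7 → H
O(14): 14+7=21 → V
J(9): 9+7=16 → Q
O(14): 14+7=21 → V
Z(25): 25+7=32≡6 → G
K(10): 10+7=17 → R
N(13): 13+7=20 → U
G(6): 6+7=13 → N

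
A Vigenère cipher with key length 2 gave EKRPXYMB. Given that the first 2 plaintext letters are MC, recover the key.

Subtract each crib letter from the matching ciphertext letter (mod 26):
E(4)−M(12)=-8≡18 → S
K(10)−C(2)=8 → I

SI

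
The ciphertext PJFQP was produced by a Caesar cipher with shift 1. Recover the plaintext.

OIEPO

P(15): 15−1=14 → O
J(9): 9−1=8 → I
F(5): 5−1=4 → E
Q(16): 16−1=15 → P
P(15): 15−1=14 → O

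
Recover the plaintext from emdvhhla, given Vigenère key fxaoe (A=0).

zpdhdcoa

Repeat the key across the ciphertext: fxaoefxa
e(4)−f(5): -1≡25 → z
m(12)−x(23): -11≡15 → p
d(3)−a(0): 3 → d
v(21)−o(14): 7 → h
h(7)−e(4): 3 → d
h(7)−f(5): 2 → c
l(11)−x(23): -12≡14 → o
a(0)−a(0): 0 → a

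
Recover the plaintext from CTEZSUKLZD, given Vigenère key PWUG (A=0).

NXKTDYQFKH

Repeat the key across the ciphertext: PWUGPWUGPW
C(2)−P(15): -13≡13 → N
T(19)−W(22): -3≡23 → X
E(4)−U(20): -16≡10 → K
Z(25)−G(6): 19 → T
S(18)−P(15): 3 → D
U(20)−W(22): -2≡24 → Y
K(10)−U(20): -10≡16 → Q
L(11)−G(6): 5 → F
Z(25)−P(15): 10 → K
D(3)−W(22): -19≡7 → H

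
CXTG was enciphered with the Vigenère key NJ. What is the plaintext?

POGX

Repeat the key across the ciphertext: NJNJ
C(2)−N(13): -11≡15 → P
X(23)−J(9): 14 → O
T(19)−N(13): 6 → G
G(6)−J(9): -3≡23 → X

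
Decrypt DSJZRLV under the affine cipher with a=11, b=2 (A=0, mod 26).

TSDVZPX

The inverse of 11 mod 26 is 19, since 11·19=209≡1. Apply D(y)=19·(y−2) mod 26:
D(3): 19·(3−2)=19 → T
S(18): 19·(18−2)=304≡18 → S
J(9): 19·(9−2)=133≡3 → D
Z(25): 19·(25−2)=437≡21 → V
R(17): 19·(17−2)=285≡25 → Z
L(11): 19·(11−2)=171≡15 → P
V(21): 19·(21−2)=361≡23 → X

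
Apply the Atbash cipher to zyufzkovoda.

abfuaplelwz

z(25) → a(0)
y(24) → b(1)
u(20) → f(5)
f(5) → u(20)
z(25) → a(0)
k(10) → p(15)
o(14) → l(11)
v(21) → e(4)
o(14) → l(11)
d(3) → w(22)
a(0) → z(25)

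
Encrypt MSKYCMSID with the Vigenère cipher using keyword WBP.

Repeat the key across the message: WBPWBPWBP
M(12)+W(22): 34≡8 → I
S(18)+B(1): 19 → T
K(10)+P(15): 25 → Z
Y(24)+W(22): 46≡20 → U
C(2)+B(1): 3 → D
M(12)+P(15): 27≡1 → B
S(18)+W(22): 40≡14 → O
I(8)+B(1): 9 → J
D(3)+P(15): 18 → S

ITZUDBOJS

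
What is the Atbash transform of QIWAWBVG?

JRDZDYET

Q(16) → J(9)
I(8) → R(17)
W(22) → D(3)
A(0) → Z(25)
W(22) → D(3)
B(1) → Y(24)
V(21) → E(4)
G(6) → T(19)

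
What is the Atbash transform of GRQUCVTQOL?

G(6) → T(19)
R(17) → I(8)
Q(16) → J(9)
U(20) → F(5)
C(2) → X(23)
V(21) → E(4)
T(19) → G(6)
Q(16) → J(9)
O(14) → L(11)
L(11) → O(14)

TIJFXEGJLO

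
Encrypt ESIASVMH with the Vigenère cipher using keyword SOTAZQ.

Repeat the key across the message: SOTAZQSO
E(4)+S(18): 22 → W
S(18)+O(14): 32≡6 → G
I(8)+T(19): 27≡1 → B
A(0)+A(0): 0 → A
S(18)+Z(25): 43≡17 → R
V(21)+Q(16): 37≡11 → L
M(12)+S(18): 30≡4 → E
H(7)+O(14): 21 → V

WGBARLEV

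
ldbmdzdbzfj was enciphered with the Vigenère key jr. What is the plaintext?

Repeat the key across the ciphertext: jrjrjrjrjrj
l(11)−j(9): 2 → c
d(3)−r(17): -14≡12 → m
b(1)−j(9): -8≡18 → s
m(12)−r(17): -5≡21 → v
d(3)−j(9): -6≡20 → u
z(25)−r(17): 8 → i
d(3)−j(9): -6≡20 → u
b(1)−r(17): -16≡10 → k
z(25)−j(9): 16 → q
f(5)−r(17): -12≡14 → o
j(9)−j(9): 0 → a

cmsvuiukqoa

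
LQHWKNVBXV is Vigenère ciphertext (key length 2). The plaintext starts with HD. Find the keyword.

EN

Subtract each crib letter from the matching ciphertext letter (mod 26):
L(11)−H(7)=4 → E
Q(16)−D(3)=13 → N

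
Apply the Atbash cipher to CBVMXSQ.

C(2) → X(23)
B(1) → Y(24)
V(21) → E(4)
M(12) → N(13)
X(23) → C(2)
S(18) → H(7)
Q(16) → J(9)

XYENCHJ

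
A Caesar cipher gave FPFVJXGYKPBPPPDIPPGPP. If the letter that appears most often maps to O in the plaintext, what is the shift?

1

The most frequent ciphertext letter is P (appears 9 times).
P is position 15; O is position 14.
Shift = 1.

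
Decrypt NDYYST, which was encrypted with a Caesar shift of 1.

N(13): 13−1=12 → M
D(3): 3−1=2 → C
Y(24): 24−1=23 → X
Y(24): 24−1=23 → X
S(18): 18−1=17 → R
T(19): 19−1=18 → S

MCXXRS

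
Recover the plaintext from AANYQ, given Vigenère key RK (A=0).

Repeat the key across the ciphertext: RKRKR
A(0)−R(17): -17≡9 → J
A(0)−K(10): -10≡16 → Q
N(13)−R(17): -4≡22 → W
Y(24)−K(10): 14 → O
Q(16)−R(17): -1≡25 → Z

JQWOZ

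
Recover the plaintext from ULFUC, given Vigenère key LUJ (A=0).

Repeat the key across the ciphertext: LUJLU
U(20)−L(11): 9 → J
L(11)−U(20): -9≡17 → R
F(5)−J(9): -4≡22 → W
U(20)−L(11): 9 → J
C(2)−U(20): -18≡8 → I

JRWJI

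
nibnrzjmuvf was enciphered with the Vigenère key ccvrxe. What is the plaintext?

Repeat the key across the ciphertext: ccvrxeccvrx
n(13)−c(2): 11 → l
i(8)−c(2): 6 → g
b(1)−v(21): -20≡6 → g
n(13)−r(17): -4≡22 → w
r(17)−x(23): -6≡20 → u
z(25)−e(4): 21 → v
j(9)−c(2): 7 → h
m(12)−c(2): 10 → k
u(20)−v(21): -1≡25 → z
v(21)−r(17): 4 → e
f(5)−x(23): -18≡8 → i

lggwuvhkzei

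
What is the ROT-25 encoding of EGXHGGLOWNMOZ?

DFWGFFKNVMLNY

E(4): 4+25=29≡3 → D
G(6): 6+25=31≡5 → F
X(23): 23+25=48≡22 → W
H(7): 7+25=32≡6 → G
G(6): 6+25=31≡5 → F
G(6): 6+25=31≡5 → F
L(11): 11+25=36≡10 → K
O(14): 14+25=39≡13 → N
W(22): 22+25=47≡21 → V
N(13): 13+25=38≡12 → M
M(12): 12+25=37≡11 → L
O(14): 14+25=39≡13 → N
Z(25): 25+25=50≡24 → Y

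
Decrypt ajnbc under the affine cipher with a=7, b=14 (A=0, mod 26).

ydlnc

The inverse of 7 mod 26 is 15, since 7·15=105≡1. Apply D(y)=15·(y−14) mod 26:
a(0): 15·(0−14)=-210≡24 → y
j(9): 15·(9−14)=-75≡3 → d
n(13): 15·(13−14)=-15≡11 → l
b(1): 15·(1−14)=-195≡13 → n
c(2): 15·(2−14)=-180≡2 → c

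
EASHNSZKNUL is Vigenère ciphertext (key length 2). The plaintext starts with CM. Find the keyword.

CO

Subtract each crib letter from the matching ciphertext letter (mod 26):
E(4)−C(2)=2 → C
A(0)−M(12)=-12≡14 → O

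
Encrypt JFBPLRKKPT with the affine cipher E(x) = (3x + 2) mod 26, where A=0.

DRFVJBGGVH

J(9): 3·9+2=29≡3 → D
F(5): 3·5+2=17 → R
B(1): 3·1+2=5 → F
P(15): 3·15+2=47≡21 → V
L(11): 3·11+2=35≡9 → J
R(17): 3·17+2=53≡1 → B
K(10): 3·10+2=32≡6 → G
K(10): 3·10+2=32≡6 → G
P(15): 3·15+2=47≡21 → V
T(19): 3·19+2=59≡7 → H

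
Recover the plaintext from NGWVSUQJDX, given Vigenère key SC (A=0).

Repeat the key across the ciphertext: SCSCSCSCSC
N(13)−S(18): -5≡21 → V
G(6)−C(2): 4 → E
W(22)−S(18): 4 → E
V(21)−C(2): 19 → T
S(18)−S(18): 0 → A
U(20)−C(2): 18 → S
Q(16)−S(18): -2≡24 → Y
J(9)−C(2): 7 → H
D(3)−S(18): -15≡11 → L
X(23)−C(2): 21 → V

VEETASYHLV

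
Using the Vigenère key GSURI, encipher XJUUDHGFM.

Repeat the key across the message: GSURIGSUR
X(23)+G(6): 29≡3 → D
J(9)+S(18): 27≡1 → B
U(20)+U(20): 40≡14 → O
U(20)+R(17): 37≡11 → L
D(3)+I(8): 11 → L
H(7)+G(6): 13 → N
G(6)+S(18): 24 → Y
F(5)+U(20): 25 → Z
M(12)+R(17): 29≡3 → D

DBOLLNYZD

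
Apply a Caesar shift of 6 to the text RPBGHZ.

R(17): 17+6=23 → X
P(15): 15+6=21 → V
B(1): 1+6=7 → H
G(6): 6+6=12 → M
H(7): 7+6=13 → N
Z(25): 25+6=31≡5 → F

XVHMNF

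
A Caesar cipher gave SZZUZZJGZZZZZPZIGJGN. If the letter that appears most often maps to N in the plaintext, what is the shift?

12

The most frequent ciphertext letter is Z (appears 10 times).
Z is position 25; N is position 13.
Shift = 12.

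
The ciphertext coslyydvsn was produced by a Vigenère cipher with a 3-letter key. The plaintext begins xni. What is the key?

Subtract each crib letter from the matching ciphertext letter (mod 26):
c(2)−x(23)=-21≡5 → f
o(14)−n(13)=1 → b
s(18)−i(8)=10 → k

fbk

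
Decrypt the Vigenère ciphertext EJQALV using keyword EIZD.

Repeat the key across the ciphertext: EIZDEI
E(4)−E(4): 0 → A
J(9)−I(8): 1 → B
Q(16)−Z(25): -9≡17 → R
A(0)−D(3): -3≡23 → X
L(11)−E(4): 7 → H
V(21)−I(8): 13 → N

ABRXHN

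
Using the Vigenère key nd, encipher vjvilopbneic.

Repeat the key across the message: ndndndndndnd
v(21)+n(13): 34≡8 → i
j(9)+d(3): 12 → m
v(21)+n(13): 34≡8 → i
i(8)+d(3): 11 → l
l(11)+n(13): 24 → y
o(14)+d(3): 17 → r
p(15)+n(13): 28≡2 → c
b(1)+d(3): 4 → e
n(13)+n(13): 26≡0 → a
e(4)+d(3): 7 → h
i(8)+n(13): 21 → v
c(2)+d(3): 5 → f

imilyrceahvf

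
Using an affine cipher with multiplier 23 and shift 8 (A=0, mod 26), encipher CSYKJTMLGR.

CGOEHDYBQJ

C(2): 23·2+8=54≡2 → C
S(18): 23·18+8=422≡6 → G
Y(24): 23·24+8=560≡14 → O
K(10): 23·10+8=238≡4 → E
J(9): 23·9+8=215≡7 → H
T(19): 23·19+8=445≡3 → D
M(12): 23·12+8=284≡24 → Y
L(11): 23·11+8=261≡1 → B
G(6): 23·6+8=146≡16 → Q
R(17): 23·17+8=399≡9 → J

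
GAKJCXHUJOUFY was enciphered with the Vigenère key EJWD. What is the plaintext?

CROGYOLRFFYCU

Repeat the key across the ciphertext: EJWDEJWDEJWDE
G(6)−E(4): 2 → C
A(0)−J(9): -9≡17 → R
K(10)−W(22): -12≡14 → O
J(9)−D(3): 6 → G
C(2)−E(4): -2≡24 → Y
X(23)−J(9): 14 → O
H(7)−W(22): -15≡11 → L
U(20)−D(3): 17 → R
J(9)−E(4): 5 → F
O(14)−J(9): 5 → F
U(20)−W(22): -2≡24 → Y
F(5)−D(3): 2 → C
Y(24)−E(4): 20 → U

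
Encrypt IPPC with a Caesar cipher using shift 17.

I(8): 8+17=25 → Z
P(15): 15+17=32≡6 → G
P(15): 15+17=32≡6 → G
C(2): 2+17=19 → T

ZGGT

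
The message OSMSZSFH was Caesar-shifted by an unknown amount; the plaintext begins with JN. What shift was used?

5

From the crib: O(14)−J(9)=5, so the shift is 5.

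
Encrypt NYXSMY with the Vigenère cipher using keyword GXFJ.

Repeat the key across the message: GXFJGX
N(13)+G(6): 19 → T
Y(24)+X(23): 47≡21 → V
X(23)+F(5): 28≡2 → C
S(18)+J(9): 27≡1 → B
M(12)+G(6): 18 → S
Y(24)+X(23): 47≡21 → V

TVCBSV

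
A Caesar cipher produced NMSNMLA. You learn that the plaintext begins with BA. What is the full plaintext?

BAGBAZO

From the crib: N(13)−B(1)=12, so the shift is 12.
Subtract 12 from each ciphertext letter:
N(13): 13−12=1 → B
M(12): 12−12=0 → A
S(18): 18−12=6 → G
N(13): 13−12=1 → B
M(12): 12−12=0 → A
L(11): 11−12=-1≡25 → Z
A(0): 0−12=-12≡14 → O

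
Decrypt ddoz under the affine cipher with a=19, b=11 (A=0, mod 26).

The inverse of 19 mod 26 is 11, since 19·11=209≡1. Apply D(y)=11·(y−11) mod 26:
d(3): 11·(3−11)=-88≡16 → q
d(3): 11·(3−11)=-88≡16 → q
o(14): 11·(14−11)=33≡7 → h
z(25): 11·(25−11)=154≡24 → y

qqhy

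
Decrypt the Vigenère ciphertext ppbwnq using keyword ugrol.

Repeat the key across the ciphertext: ugrolu
p(15)−u(20): -5≡21 → v
p(15)−g(6): 9 → j
b(1)−r(17): -16≡10 → k
w(22)−o(14): 8 → i
n(13)−l(11): 2 → c
q(16)−u(20): -4≡22 → w

vjkicw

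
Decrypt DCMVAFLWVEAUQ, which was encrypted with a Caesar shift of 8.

VUENSXDONWSMI

D(3): 3−8=-5≡21 → V
C(2): 2−8=-6≡20 → U
M(12): 12−8=4 → E
V(21): 21−8=13 → N
A(0): 0−8=-8≡18 → S
F(5): 5−8=-3≡23 → X
L(11): 11−8=3 → D
W(22): 22−8=14 → O
V(21): 21−8=13 → N
E(4): 4−8=-4≡22 → W
A(0): 0−8=-8≡18 → S
U(20): 20−8=12 → M
Q(16): 16−8=8 → I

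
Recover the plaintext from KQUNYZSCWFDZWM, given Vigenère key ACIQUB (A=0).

KOMXEYSAOPJYWK

Repeat the key across the ciphertext: ACIQUBACIQUBAC
K(10)−A(0): 10 → K
Q(16)−C(2): 14 → O
U(20)−I(8): 12 → M
N(13)−Q(16): -3≡23 → X
Y(24)−U(20): 4 → E
Z(25)−B(1): 24 → Y
S(18)−A(0): 18 → S
C(2)−C(2): 0 → A
W(22)−I(8): 14 → O
F(5)−Q(16): -11≡15 → P
D(3)−U(20): -17≡9 → J
Z(25)−B(1): 24 → Y
W(22)−A(0): 22 → W
M(12)−C(2): 10 → K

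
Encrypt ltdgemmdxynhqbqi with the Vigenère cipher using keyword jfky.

Repeat the key across the message: jfkyjfkyjfkyjfky
l(11)+j(9): 20 → u
t(19)+f(5): 24 → y
d(3)+k(10): 13 → n
g(6)+y(24): 30≡4 → e
e(4)+j(9): 13 → n
m(12)+f(5): 17 → r
m(12)+k(10): 22 → w
d(3)+y(24): 27≡1 → b
x(23)+j(9): 32≡6 → g
y(24)+f(5): 29≡3 → d
n(13)+k(10): 23 → x
h(7)+y(24): 31≡5 → f
q(16)+j(9): 25 → z
b(1)+f(5): 6 → g
q(16)+k(10): 26≡0 → a
i(8)+y(24): 32≡6 → g

uynenrwbgdxfzgag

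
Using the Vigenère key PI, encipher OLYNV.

Repeat the key across the message: PIPIP
O(14)+P(15): 29≡3 → D
L(11)+I(8): 19 → T
Y(24)+P(15): 39≡13 → N
N(13)+I(8): 21 → V
V(21)+P(15): 36≡10 → K

DTNVK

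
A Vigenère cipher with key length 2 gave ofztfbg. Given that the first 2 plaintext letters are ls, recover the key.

Subtract each crib letter from the matching ciphertext letter (mod 26):
o(14)−l(11)=3 → d
f(5)−s(18)=-13≡13 → n

dn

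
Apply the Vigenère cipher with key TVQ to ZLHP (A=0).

Repeat the key across the message: TVQT
Z(25)+T(19): 44≡18 → S
L(11)+V(21): 32≡6 → G
H(7)+Q(16): 23 → X
P(15)+T(19): 34≡8 → I

SGXI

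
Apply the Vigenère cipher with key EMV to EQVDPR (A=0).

ICQHBM

Repeat the key across the message: EMVEMV
E(4)+E(4): 8 → I
Q(16)+M(12): 28≡2 → C
V(21)+V(21): 42≡16 → Q
D(3)+E(4): 7 → H
P(15)+M(12): 27≡1 → B
R(17)+V(21): 38≡12 → M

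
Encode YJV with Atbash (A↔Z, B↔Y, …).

Y(24) → B(1)
J(9) → Q(16)
V(21) → E(4)

BQE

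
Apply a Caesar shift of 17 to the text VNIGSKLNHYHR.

V(21): 21+17=38≡12 → M
N(13): 13+17=30≡4 → E
I(8): 8+17=25 → Z
G(6): 6+17=23 → X
S(18): 18+17=35≡9 → J
K(10): 10+17=27≡1 → B
L(11): 11+17=28≡2 → C
N(13): 13+17=30≡4 → E
H(7): 7+17=24 → Y
Y(24): 24+17=41≡15 → P
H(7): 7+17=24 → Y
R(17): 17+17=34≡8 → I

MEZXJBCEYPYI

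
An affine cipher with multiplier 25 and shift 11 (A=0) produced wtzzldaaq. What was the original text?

The inverse of 25 mod 26 is 25, since 25·25=625≡1. Apply D(y)=25·(y−11) mod 26:
w(22): 25·(22−11)=275≡15 → p
t(19): 25·(19−11)=200≡18 → s
z(25): 25·(25−11)=350≡12 → m
z(25): 25·(25−11)=350≡12 → m
l(11): 25·(11−11)=0 → a
d(3): 25·(3−11)=-200≡8 → i
a(0): 25·(0−11)=-275≡11 → l
a(0): 25·(0−11)=-275≡11 → l
q(16): 25·(16−11)=125≡21 → v

psmmaillv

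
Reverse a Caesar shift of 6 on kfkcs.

ezewm

k(10): 10−6=4 → e
f(5): 5−6=-1≡25 → z
k(10): 10−6=4 → e
c(2): 2−6=-4≡22 → w
s(18): 18−6=12 → m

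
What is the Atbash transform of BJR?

YQI

B(1) → Y(24)
J(9) → Q(16)
R(17) → I(8)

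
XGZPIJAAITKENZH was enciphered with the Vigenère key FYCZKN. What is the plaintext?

Repeat the key across the ciphertext: FYCZKNFYCZKNFYC
X(23)−F(5): 18 → S
G(6)−Y(24): -18≡8 → I
Z(25)−C(2): 23 → X
P(15)−Z(25): -10≡16 → Q
I(8)−K(10): -2≡24 → Y
J(9)−N(13): -4≡22 → W
A(0)−F(5): -5≡21 → V
A(0)−Y(24): -24≡2 → C
I(8)−C(2): 6 → G
T(19)−Z(25): -6≡20 → U
K(10)−K(10): 0 → A
E(4)−N(13): -9≡17 → R
N(13)−F(5): 8 → I
Z(25)−Y(24): 1 → B
H(7)−C(2): 5 → F

SIXQYWVCGUARIBF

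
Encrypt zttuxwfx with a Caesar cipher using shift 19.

z(25): 25+19=44≡18 → s
t(19): 19+19=38≡12 → m
t(19): 19+19=38≡12 → m
u(20): 20+19=39≡13 → n
x(23): 23+19=42≡16 → q
w(22): 22+19=41≡15 → p
f(5): 5+19=24 → y
x(23): 23+19=42≡16 → q

smmnqpyq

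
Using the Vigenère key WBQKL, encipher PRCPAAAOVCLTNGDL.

LSSZLWBEFNHUDQOH

Repeat the key across the message: WBQKLWBQKLWBQKLW
P(15)+W(22): 37≡11 → L
R(17)+B(1): 18 → S
C(2)+Q(16): 18 → S
P(15)+K(10): 25 → Z
A(0)+L(11): 11 → L
A(0)+W(22): 22 → W
A(0)+B(1): 1 → B
O(14)+Q(16): 30≡4 → E
V(21)+K(10): 31≡5 → F
C(2)+L(11): 13 → N
L(11)+W(22): 33≡7 → H
T(19)+B(1): 20 → U
N(13)+Q(16): 29≡3 → D
G(6)+K(10): 16 → Q
D(3)+L(11): 14 → O
L(11)+W(22): 33≡7 → H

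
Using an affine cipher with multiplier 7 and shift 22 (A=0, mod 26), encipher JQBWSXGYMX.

J(9): 7·9+22=85≡7 → H
Q(16): 7·16+22=134≡4 → E
B(1): 7·1+22=29≡3 → D
W(22): 7·22+22=176≡20 → U
S(18): 7·18+22=148≡18 → S
X(23): 7·23+22=183≡1 → B
G(6): 7·6+22=64≡12 → M
Y(24): 7·24+22=190≡8 → I
M(12): 7·12+22=106≡2 → C
X(23): 7·23+22=183≡1 → B

HEDUSBMICB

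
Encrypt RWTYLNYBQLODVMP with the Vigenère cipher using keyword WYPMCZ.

Repeat the key across the message: WYPMCZWYPMCZWYP
R(17)+W(22): 39≡13 → N
W(22)+Y(24): 46≡20 → U
T(19)+P(15): 34≡8 → I
Y(24)+M(12): 36≡10 → K
L(11)+C(2): 13 → N
N(13)+Z(25): 38≡12 → M
Y(24)+W(22): 46≡20 → U
B(1)+Y(24): 25 → Z
Q(16)+P(15): 31≡5 → F
L(11)+M(12): 23 → X
O(14)+C(2): 16 → Q
D(3)+Z(25): 28≡2 → C
V(21)+W(22): 43≡17 → R
M(12)+Y(24): 36≡10 → K
P(15)+P(15): 30≡4 → E

NUIKNMUZFXQCRKE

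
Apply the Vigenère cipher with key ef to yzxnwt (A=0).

cebsay

Repeat the key across the message: efefef
y(24)+e(4): 28≡2 → c
z(25)+f(5): 30≡4 → e
x(23)+e(4): 27≡1 → b
n(13)+f(5): 18 → s
w(22)+e(4): 26≡0 → a
t(19)+f(5): 24 → y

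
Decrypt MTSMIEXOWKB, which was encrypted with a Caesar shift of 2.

M(12): 12−2=10 → K
T(19): 19−2=17 → R
S(18): 18−2=16 → Q
M(12): 12−2=10 → K
I(8): 8−2=6 → G
E(4): 4−2=2 → C
X(23): 23−2=21 → V
O(14): 14−2=12 → M
W(22): 22−2=20 → U
K(10): 10−2=8 → I
B(1): 1−2=-1≡25 → Z

KRQKGCVMUIZ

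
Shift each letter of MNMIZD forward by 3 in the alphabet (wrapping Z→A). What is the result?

M(12): 12+3=15 → P
N(13): 13+3=16 → Q
M(12): 12+3=15 → P
I(8): 8+3=11 → L
Z(25): 25+3=28≡2 → C
D(3): 3+3=6 → G

PQPLCG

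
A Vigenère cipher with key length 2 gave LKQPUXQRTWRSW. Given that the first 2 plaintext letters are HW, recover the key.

Subtract each crib letter from the matching ciphertext letter (mod 26):
L(11)−H(7)=4 → E
K(10)−W(22)=-12≡14 → O

EO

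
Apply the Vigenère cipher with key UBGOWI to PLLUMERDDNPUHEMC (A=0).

Repeat the key across the message: UBGOWIUBGOWIUBGO
P(15)+U(20): 35≡9 → J
L(11)+B(1): 12 → M
L(11)+G(6): 17 → R
U(20)+O(14): 34≡8 → I
M(12)+W(22): 34≡8 → I
E(4)+I(8): 12 → M
R(17)+U(20): 37≡11 → L
D(3)+B(1): 4 → E
D(3)+G(6): 9 → J
N(13)+O(14): 27≡1 → B
P(15)+W(22): 37≡11 → L
U(20)+I(8): 28≡2 → C
H(7)+U(20): 27≡1 → B
E(4)+B(1): 5 → F
M(12)+G(6): 18 → S
C(2)+O(14): 16 → Q

JMRIIMLEJBLCBFSQ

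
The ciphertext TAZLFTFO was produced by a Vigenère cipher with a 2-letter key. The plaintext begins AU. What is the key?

TG

Subtract each crib letter from the matching ciphertext letter (mod 26):
T(19)−A(0)=19 → T
A(0)−U(20)=-20≡6 → G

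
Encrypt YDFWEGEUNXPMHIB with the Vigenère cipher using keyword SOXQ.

Repeat the key across the message: SOXQSOXQSOXQSOX
Y(24)+S(18): 42≡16 → Q
D(3)+O(14): 17 → R
F(5)+X(23): 28≡2 → C
W(22)+Q(16): 38≡12 → M
E(4)+S(18): 22 → W
G(6)+O(14): 20 → U
E(4)+X(23): 27≡1 → B
U(20)+Q(16): 36≡10 → K
N(13)+S(18): 31≡5 → F
X(23)+O(14): 37≡11 → L
P(15)+X(23): 38≡12 → M
M(12)+Q(16): 28≡2 → C
H(7)+S(18): 25 → Z
I(8)+O(14): 22 → W
B(1)+X(23): 24 → Y

QRCMWUBKFLMCZWY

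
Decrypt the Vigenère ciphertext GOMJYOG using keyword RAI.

POESYGP

Repeat the key across the ciphertext: RAIRAIR
G(6)−R(17): -11≡15 → P
O(14)−A(0): 14 → O
M(12)−I(8): 4 → E
J(9)−R(17): -8≡18 → S
Y(24)−A(0): 24 → Y
O(14)−I(8): 6 → G
G(6)−R(17): -11≡15 → P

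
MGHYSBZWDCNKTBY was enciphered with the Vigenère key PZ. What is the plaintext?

Repeat the key across the ciphertext: PZPZPZPZPZPZPZP
M(12)−P(15): -3≡23 → X
G(6)−Z(25): -19≡7 → H
H(7)−P(15): -8≡18 → S
Y(24)−Z(25): -1≡25 → Z
S(18)−P(15): 3 → D
B(1)−Z(25): -24≡2 → C
Z(25)−P(15): 10 → K
W(22)−Z(25): -3≡23 → X
D(3)−P(15): -12≡14 → O
C(2)−Z(25): -23≡3 → D
N(13)−P(15): -2≡24 → Y
K(10)−Z(25): -15≡11 → L
T(19)−P(15): 4 → E
B(1)−Z(25): -24≡2 → C
Y(24)−P(15): 9 → J

XHSZDCKXODYLECJ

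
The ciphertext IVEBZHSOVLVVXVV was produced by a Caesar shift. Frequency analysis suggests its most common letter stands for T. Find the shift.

2

The most frequent ciphertext letter is V (appears 6 times).
V is position 21; T is position 19.
Shift = 2.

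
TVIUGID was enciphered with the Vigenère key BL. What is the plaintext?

Repeat the key across the ciphertext: BLBLBLB
T(19)−B(1): 18 → S
V(21)−L(11): 10 → K
I(8)−B(1): 7 → H
U(20)−L(11): 9 → J
G(6)−B(1): 5 → F
I(8)−L(11): -3≡23 → X
D(3)−B(1): 2 → C

SKHJFXC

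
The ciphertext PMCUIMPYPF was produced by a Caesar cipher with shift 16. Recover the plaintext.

P(15): 15−16=-1≡25 → Z
M(12): 12−16=-4≡22 → W
C(2): 2−16=-14≡12 → M
U(20): 20−16=4 → E
I(8): 8−16=-8≡18 → S
M(12): 12−16=-4≡22 → W
P(15): 15−16=-1≡25 → Z
Y(24): 24−16=8 → I
P(15): 15−16=-1≡25 → Z
F(5): 5−16=-11≡15 → P

ZWMESWZIZP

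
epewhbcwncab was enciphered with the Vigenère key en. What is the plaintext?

Repeat the key across the ciphertext: enenenenenen
e(4)−e(4): 0 → a
p(15)−n(13): 2 → c
e(4)−e(4): 0 → a
w(22)−n(13): 9 → j
h(7)−e(4): 3 → d
b(1)−n(13): -12≡14 → o
c(2)−e(4): -2≡24 → y
w(22)−n(13): 9 → j
n(13)−e(4): 9 → j
c(2)−n(13): -11≡15 → p
a(0)−e(4): -4≡22 → w
b(1)−n(13): -12≡14 → o

acajdoyjjpwo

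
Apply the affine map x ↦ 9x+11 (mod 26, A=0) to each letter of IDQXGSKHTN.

I(8): 9·8+11=83≡5 → F
D(3): 9·3+11=38≡12 → M
Q(16): 9·16+11=155≡25 → Z
X(23): 9·23+11=218≡10 → K
G(6): 9·6+11=65≡13 → N
S(18): 9·18+11=173≡17 → R
K(10): 9·10+11=101≡23 → X
H(7): 9·7+11=74≡22 → W
T(19): 9·19+11=182≡0 → A
N(13): 9·13+11=128≡24 → Y

FMZKNRXWAY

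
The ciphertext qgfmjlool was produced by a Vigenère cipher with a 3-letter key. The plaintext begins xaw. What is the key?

tgj

Subtract each crib letter from the matching ciphertext letter (mod 26):
q(16)−x(23)=-7≡19 → t
g(6)−a(0)=6 → g
f(5)−w(22)=-17≡9 → j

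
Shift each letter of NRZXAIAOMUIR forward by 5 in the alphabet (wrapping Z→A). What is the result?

SWECFNFTRZNW

N(13): 13+5=18 → S
R(17): 17+5=22 → W
Z(25): 25+5=30≡4 → E
X(23): 23+5=28≡2 → C
A(0): 0+5=5 → F
I(8): 8+5=13 → N
A(0): 0+5=5 → F
O(14): 14+5=19 → T
M(12): 12+5=17 → R
U(20): 20+5=25 → Z
I(8): 8+5=13 → N
R(17): 17+5=22 → W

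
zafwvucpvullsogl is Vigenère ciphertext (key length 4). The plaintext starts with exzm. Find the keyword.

vdgk

Subtract each crib letter from the matching ciphertext letter (mod 26):
z(25)−e(4)=21 → v
a(0)−x(23)=-23≡3 → d
f(5)−z(25)=-20≡6 → g
w(22)−m(12)=10 → k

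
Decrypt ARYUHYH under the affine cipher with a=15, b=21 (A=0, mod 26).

The inverse of 15 mod 26 is 7, since 15·7=105≡1. Apply D(y)=7·(y−21) mod 26:
A(0): 7·(0−21)=-147≡9 → J
R(17): 7·(17−21)=-28≡24 → Y
Y(24): 7·(24−21)=21 → V
U(20): 7·(20−21)=-7≡19 → T
H(7): 7·(7−21)=-98≡6 → G
Y(24): 7·(24−21)=21 → V
H(7): 7·(7−21)=-98≡6 → G

JYVTGVG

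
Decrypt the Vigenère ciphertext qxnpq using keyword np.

diaad

Repeat the key across the ciphertext: npnpn
q(16)−n(13): 3 → d
x(23)−p(15): 8 → i
n(13)−n(13): 0 → a
p(15)−p(15): 0 → a
q(16)−n(13): 3 → d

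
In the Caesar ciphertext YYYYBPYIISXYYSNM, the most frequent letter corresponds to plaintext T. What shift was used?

5

The most frequent ciphertext letter is Y (appears 7 times).
Y is position 24; T is position 19.
Shift = 5.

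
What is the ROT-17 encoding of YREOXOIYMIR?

Y(24): 24+17=41≡15 → P
R(17): 17+17=34≡8 → I
E(4): 4+17=21 → V
O(14): 14+17=31≡5 → F
X(23): 23+17=40≡14 → O
O(14): 14+17=31≡5 → F
I(8): 8+17=25 → Z
Y(24): 24+17=41≡15 → P
M(12): 12+17=29≡3 → D
I(8): 8+17=25 → Z
R(17): 17+17=34≡8 → I

PIVFOFZPDZI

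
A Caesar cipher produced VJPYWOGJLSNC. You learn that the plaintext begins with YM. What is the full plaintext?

From the crib: V(21)−Y(24)=-3≡23, so the shift is 23.
Subtract 23 from each ciphertext letter:
V(21): 21−23=-2≡24 → Y
J(9): 9−23=-14≡12 → M
P(15): 15−23=-8≡18 → S
Y(24): 24−23=1 → B
W(22): 22−23=-1≡25 → Z
O(14): 14−23=-9≡17 → R
G(6): 6−23=-17≡9 → J
J(9): 9−23=-14≡12 → M
L(11): 11−23=-12≡14 → O
S(18): 18−23=-5≡21 → V
N(13): 13−23=-10≡16 → Q
C(2): 2−23=-21≡5 → F

YMSBZRJMOVQF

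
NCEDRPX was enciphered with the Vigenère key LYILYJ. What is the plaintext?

CEWSTGM

Repeat the key across the ciphertext: LYILYJL
N(13)−L(11): 2 → C
C(2)−Y(24): -22≡4 → E
E(4)−I(8): -4≡22 → W
D(3)−L(11): -8≡18 → S
R(17)−Y(24): -7≡19 → T
P(15)−J(9): 6 → G
X(23)−L(11): 12 → M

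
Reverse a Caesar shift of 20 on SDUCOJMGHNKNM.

S(18): 18−20=-2≡24 → Y
D(3): 3−20=-17≡9 → J
U(20): 20−20=0 → A
C(2): 2−20=-18≡8 → I
O(14): 14−20=-6≡20 → U
J(9): 9−20=-11≡15 → P
M(12): 12−20=-8≡18 → S
G(6): 6−20=-14≡12 → M
H(7): 7−20=-13≡13 → N
N(13): 13−20=-7≡19 → T
K(10): 10−20=-10≡16 → Q
N(13): 13−20=-7≡19 → T
M(12): 12−20=-8≡18 → S

YJAIUPSMNTQTS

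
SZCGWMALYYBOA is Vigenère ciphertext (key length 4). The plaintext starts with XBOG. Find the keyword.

Subtract each crib letter from the matching ciphertext letter (mod 26):
S(18)−X(23)=-5≡21 → V
Z(25)−B(1)=24 → Y
C(2)−O(14)=-12≡14 → O
G(6)−G(6)=0 → A

VYOA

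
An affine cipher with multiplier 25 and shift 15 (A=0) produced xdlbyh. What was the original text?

smeori

The inverse of 25 mod 26 is 25, since 25·25=625≡1. Apply D(y)=25·(y−15) mod 26:
x(23): 25·(23−15)=200≡18 → s
d(3): 25·(3−15)=-300≡12 → m
l(11): 25·(11−15)=-100≡4 → e
b(1): 25·(1−15)=-350≡14 → o
y(24): 25·(24−15)=225≡17 → r
h(7): 25·(7−15)=-200≡8 → i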